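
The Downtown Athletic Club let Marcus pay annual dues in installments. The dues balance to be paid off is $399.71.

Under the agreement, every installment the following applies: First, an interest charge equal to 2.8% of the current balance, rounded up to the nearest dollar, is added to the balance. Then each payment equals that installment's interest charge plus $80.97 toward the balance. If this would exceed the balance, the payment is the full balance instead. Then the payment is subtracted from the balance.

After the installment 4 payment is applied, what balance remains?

Installment 1: $399.71 +$12.00 interest = $411.71; pay $92.97 → $318.74
Installment 2: $318.74 +$9.00 interest = $327.74; pay $89.97 → $237.77
Installment 3: $237.77 +$7.00 interest = $244.77; pay $87.97 → $156.80
Installment 4: $156.80 +$5.00 interest = $161.80; pay $85.97 → $75.83

$75.83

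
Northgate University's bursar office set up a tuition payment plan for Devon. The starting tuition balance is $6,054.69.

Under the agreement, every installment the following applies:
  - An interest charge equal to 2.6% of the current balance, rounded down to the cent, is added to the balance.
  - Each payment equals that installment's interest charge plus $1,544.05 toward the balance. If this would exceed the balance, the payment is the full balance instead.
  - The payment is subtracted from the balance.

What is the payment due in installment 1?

$1,701.47

Installment 1: opening $6,054.69; interest $157.42 → $6,212.11; payment $1,701.47; balance $4,510.64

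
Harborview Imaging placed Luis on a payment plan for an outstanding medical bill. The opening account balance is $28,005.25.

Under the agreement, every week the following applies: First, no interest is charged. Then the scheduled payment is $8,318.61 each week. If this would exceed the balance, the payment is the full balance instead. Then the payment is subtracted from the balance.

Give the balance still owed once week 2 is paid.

Week 1: opening $28,005.25; payment $8,318.61; balance $19,686.64
Week 2: opening $19,686.64; payment $8,318.61; balance $11,368.03

$11,368.03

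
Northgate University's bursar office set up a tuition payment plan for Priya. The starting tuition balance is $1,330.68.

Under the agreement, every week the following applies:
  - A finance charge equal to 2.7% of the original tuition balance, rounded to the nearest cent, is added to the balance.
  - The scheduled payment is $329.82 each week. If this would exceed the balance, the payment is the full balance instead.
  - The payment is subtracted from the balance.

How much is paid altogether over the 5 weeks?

Week 1: opening $1,330.68; interest $35.93 → $1,366.61; payment $329.82; balance $1,036.79
Week 2: opening $1,036.79; interest $35.93 → $1,072.72; payment $329.82; balance $742.90
Week 3: opening $742.90; interest $35.93 → $778.83; payment $329.82; balance $449.01
Week 4: opening $449.01; interest $35.93 → $484.94; payment $329.82; balance $155.12
Week 5: opening $155.12; interest $35.93 → $191.05; payment $191.05; balance $0.00
Total paid: $1,510.33

$1,510.33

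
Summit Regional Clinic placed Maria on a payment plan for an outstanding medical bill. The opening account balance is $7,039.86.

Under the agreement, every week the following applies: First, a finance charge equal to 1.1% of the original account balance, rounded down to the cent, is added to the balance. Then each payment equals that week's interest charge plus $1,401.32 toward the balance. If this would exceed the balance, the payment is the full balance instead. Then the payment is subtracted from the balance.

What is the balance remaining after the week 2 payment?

$4,237.22

Week 1: $7,039.86 +$77.43 interest = $7,117.29; pay $1,478.75 → $5,638.54
Week 2: $5,638.54 +$77.43 interest = $5,715.97; pay $1,478.75 → $4,237.22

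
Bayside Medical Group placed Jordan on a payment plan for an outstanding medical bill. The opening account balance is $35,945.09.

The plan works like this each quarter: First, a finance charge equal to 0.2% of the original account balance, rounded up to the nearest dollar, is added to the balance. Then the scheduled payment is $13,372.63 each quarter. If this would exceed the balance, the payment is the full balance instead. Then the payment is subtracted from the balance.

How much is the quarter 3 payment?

$9,415.83

# | Opening | Interest | Payment | End bal
1 | $35,945.09 | $72.00 | $13,372.63 | $22,644.46
2 | $22,644.46 | $72.00 | $13,372.63 | $9,343.83
3 | $9,343.83 | $72.00 | $9,415.83 | $0.00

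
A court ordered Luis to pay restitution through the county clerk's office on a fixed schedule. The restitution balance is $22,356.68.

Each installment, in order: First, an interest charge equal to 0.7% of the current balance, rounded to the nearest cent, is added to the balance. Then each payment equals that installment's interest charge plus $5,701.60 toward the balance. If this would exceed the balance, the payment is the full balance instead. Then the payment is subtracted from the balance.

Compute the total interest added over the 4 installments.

Installment 1: $22,356.68 +$156.50 interest = $22,513.18; pay $5,858.10 → $16,655.08
Installment 2: $16,655.08 +$116.59 interest = $16,771.67; pay $5,818.19 → $10,953.48
Installment 3: $10,953.48 +$76.67 interest = $11,030.15; pay $5,778.27 → $5,251.88
Installment 4: $5,251.88 +$36.76 interest = $5,288.64; pay $5,288.64 → $0.00
Total interest: $156.50 + $116.59 + $76.67 + $36.76 = $386.52

$386.52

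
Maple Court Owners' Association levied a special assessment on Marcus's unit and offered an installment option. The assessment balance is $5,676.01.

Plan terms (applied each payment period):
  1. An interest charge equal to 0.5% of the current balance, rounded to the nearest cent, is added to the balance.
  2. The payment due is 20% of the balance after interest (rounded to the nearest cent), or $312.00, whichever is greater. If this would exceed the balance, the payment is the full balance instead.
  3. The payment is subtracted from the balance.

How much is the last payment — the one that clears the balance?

$308.16

# | Opening | Interest | Payment | End bal
1 | $5,676.01 | $28.38 | $1,140.88 | $4,563.51
2 | $4,563.51 | $22.82 | $917.27 | $3,669.06
3 | $3,669.06 | $18.35 | $737.48 | $2,949.93
4 | $2,949.93 | $14.75 | $592.94 | $2,371.74
5 | $2,371.74 | $11.86 | $476.72 | $1,906.88
6 | $1,906.88 | $9.53 | $383.28 | $1,533.13
7 | $1,533.13 | $7.67 | $312.00 | $1,228.80
8 | $1,228.80 | $6.14 | $312.00 | $922.94
9 | $922.94 | $4.61 | $312.00 | $615.55
10 | $615.55 | $3.08 | $312.00 | $306.63
11 | $306.63 | $1.53 | $308.16 | $0.00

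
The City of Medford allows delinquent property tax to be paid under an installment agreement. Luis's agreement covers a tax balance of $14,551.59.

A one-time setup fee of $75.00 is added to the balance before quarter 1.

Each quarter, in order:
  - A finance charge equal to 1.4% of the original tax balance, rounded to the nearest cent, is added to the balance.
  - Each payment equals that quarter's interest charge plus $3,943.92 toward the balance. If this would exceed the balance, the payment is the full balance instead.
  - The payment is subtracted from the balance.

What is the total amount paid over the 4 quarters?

Quarter 1: $14,626.59 +$203.72 interest = $14,830.31; pay $4,147.64 → $10,682.67
Quarter 2: $10,682.67 +$203.72 interest = $10,886.39; pay $4,147.64 → $6,738.75
Quarter 3: $6,738.75 +$203.72 interest = $6,942.47; pay $4,147.64 → $2,794.83
Quarter 4: $2,794.83 +$203.72 interest = $2,998.55; pay $2,998.55 → $0.00
Total paid: $15,441.47

$15,441.47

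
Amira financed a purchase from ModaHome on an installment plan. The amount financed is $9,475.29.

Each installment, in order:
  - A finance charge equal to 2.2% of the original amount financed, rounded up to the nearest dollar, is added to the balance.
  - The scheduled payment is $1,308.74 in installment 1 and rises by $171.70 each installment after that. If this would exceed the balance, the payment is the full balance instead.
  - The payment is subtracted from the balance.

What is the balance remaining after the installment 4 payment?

Installment 1: opening $9,475.29; interest $209.00 → $9,684.29; payment $1,308.74; balance $8,375.55
Installment 2: opening $8,375.55; interest $209.00 → $8,584.55; payment $1,480.44; balance $7,104.11
Installment 3: opening $7,104.11; interest $209.00 → $7,313.11; payment $1,652.14; balance $5,660.97
Installment 4: opening $5,660.97; interest $209.00 → $5,869.97; payment $1,823.84; balance $4,046.13

$4,046.13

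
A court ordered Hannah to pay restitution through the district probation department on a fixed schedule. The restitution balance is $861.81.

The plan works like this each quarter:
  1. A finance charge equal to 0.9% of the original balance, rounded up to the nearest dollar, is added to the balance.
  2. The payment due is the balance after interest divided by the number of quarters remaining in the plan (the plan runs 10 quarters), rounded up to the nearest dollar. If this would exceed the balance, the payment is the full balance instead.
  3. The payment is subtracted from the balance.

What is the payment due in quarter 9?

Quarter 1: opening $861.81; interest $8.00 → $869.81; payment $87.00; balance $782.81
Quarter 2: opening $782.81; interest $8.00 → $790.81; payment $88.00; balance $702.81
Quarter 3: opening $702.81; interest $8.00 → $710.81; payment $89.00; balance $621.81
Quarter 4: opening $621.81; interest $8.00 → $629.81; payment $90.00; balance $539.81
Quarter 5: opening $539.81; interest $8.00 → $547.81; payment $92.00; balance $455.81
Quarter 6: opening $455.81; interest $8.00 → $463.81; payment $93.00; balance $370.81
Quarter 7: opening $370.81; interest $8.00 → $378.81; payment $95.00; balance $283.81
Quarter 8: opening $283.81; interest $8.00 → $291.81; payment $98.00; balance $193.81
Quarter 9: opening $193.81; interest $8.00 → $201.81; payment $101.00; balance $100.81

$101.00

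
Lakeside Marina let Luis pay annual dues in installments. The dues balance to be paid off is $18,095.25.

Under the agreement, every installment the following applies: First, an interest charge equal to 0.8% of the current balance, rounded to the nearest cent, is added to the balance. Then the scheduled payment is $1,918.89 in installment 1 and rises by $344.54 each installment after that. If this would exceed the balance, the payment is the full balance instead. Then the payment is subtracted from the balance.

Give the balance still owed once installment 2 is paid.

$14,188.26

Installment 1: $18,095.25 +$144.76 interest = $18,240.01; pay $1,918.89 → $16,321.12
Installment 2: $16,321.12 +$130.57 interest = $16,451.69; pay $2,263.43 → $14,188.26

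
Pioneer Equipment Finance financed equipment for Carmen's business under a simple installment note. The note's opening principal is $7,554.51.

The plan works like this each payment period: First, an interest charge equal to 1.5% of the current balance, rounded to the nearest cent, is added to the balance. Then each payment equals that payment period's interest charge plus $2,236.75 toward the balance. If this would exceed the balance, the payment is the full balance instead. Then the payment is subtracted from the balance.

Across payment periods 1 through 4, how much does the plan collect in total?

Payment period 1: opening $7,554.51; interest $113.32 → $7,667.83; payment $2,350.07; balance $5,317.76
Payment period 2: opening $5,317.76; interest $79.77 → $5,397.53; payment $2,316.52; balance $3,081.01
Payment period 3: opening $3,081.01; interest $46.22 → $3,127.23; payment $2,282.97; balance $844.26
Payment period 4: opening $844.26; interest $12.66 → $856.92; payment $856.92; balance $0.00
Total paid: $7,806.48

$7,806.48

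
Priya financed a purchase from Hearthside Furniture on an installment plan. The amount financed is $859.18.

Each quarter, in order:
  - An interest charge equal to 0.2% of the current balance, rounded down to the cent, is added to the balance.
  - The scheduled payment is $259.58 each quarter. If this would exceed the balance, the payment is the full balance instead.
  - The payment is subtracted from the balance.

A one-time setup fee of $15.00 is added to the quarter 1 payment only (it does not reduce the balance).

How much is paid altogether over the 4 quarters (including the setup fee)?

Quarter 1: opening $859.18; interest $1.71 → $860.89; payment $259.58 (+ $15.00 fee); balance $601.31
Quarter 2: opening $601.31; interest $1.20 → $602.51; payment $259.58; balance $342.93
Quarter 3: opening $342.93; interest $0.68 → $343.61; payment $259.58; balance $84.03
Quarter 4: opening $84.03; interest $0.16 → $84.19; payment $84.19; balance $0.00
Total paid: $877.93

$877.93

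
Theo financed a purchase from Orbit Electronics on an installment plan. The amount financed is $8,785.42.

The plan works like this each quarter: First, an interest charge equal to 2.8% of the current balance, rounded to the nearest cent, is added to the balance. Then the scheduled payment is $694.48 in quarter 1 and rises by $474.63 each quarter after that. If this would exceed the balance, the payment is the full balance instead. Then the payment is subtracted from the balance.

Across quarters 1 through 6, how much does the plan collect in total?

$9,794.38

# | Opening | Interest | Payment | End bal
1 | $8,785.42 | $245.99 | $694.48 | $8,336.93
2 | $8,336.93 | $233.43 | $1,169.11 | $7,401.25
3 | $7,401.25 | $207.24 | $1,643.74 | $5,964.75
4 | $5,964.75 | $167.01 | $2,118.37 | $4,013.39
5 | $4,013.39 | $112.37 | $2,593.00 | $1,532.76
6 | $1,532.76 | $42.92 | $1,575.68 | $0.00
Total paid: $9,794.38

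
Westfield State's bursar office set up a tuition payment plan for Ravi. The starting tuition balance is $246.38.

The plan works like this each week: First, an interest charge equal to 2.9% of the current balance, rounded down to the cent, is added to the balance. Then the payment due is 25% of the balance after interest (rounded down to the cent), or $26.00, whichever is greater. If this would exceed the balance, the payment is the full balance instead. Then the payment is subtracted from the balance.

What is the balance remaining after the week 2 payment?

$146.74

Week 1: opening $246.38; interest $7.14 → $253.52; payment $63.38; balance $190.14
Week 2: opening $190.14; interest $5.51 → $195.65; payment $48.91; balance $146.74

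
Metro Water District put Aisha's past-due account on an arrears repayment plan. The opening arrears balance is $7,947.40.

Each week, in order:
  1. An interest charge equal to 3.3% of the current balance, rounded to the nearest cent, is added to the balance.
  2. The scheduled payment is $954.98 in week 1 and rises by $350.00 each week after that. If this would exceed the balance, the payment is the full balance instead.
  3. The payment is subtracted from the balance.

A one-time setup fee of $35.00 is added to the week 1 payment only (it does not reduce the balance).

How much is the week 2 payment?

Week 1: opening $7,947.40; interest $262.26 → $8,209.66; payment $954.98 (+ $35.00 fee); balance $7,254.68
Week 2: opening $7,254.68; interest $239.40 → $7,494.08; payment $1,304.98; balance $6,189.10

$1,304.98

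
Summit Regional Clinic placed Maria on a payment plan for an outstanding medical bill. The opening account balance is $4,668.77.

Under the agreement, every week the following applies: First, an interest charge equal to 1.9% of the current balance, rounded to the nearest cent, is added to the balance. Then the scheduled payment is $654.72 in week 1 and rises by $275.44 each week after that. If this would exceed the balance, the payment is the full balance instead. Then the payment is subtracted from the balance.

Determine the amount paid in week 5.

Week 1: $4,668.77 +$88.71 interest = $4,757.48; pay $654.72 → $4,102.76
Week 2: $4,102.76 +$77.95 interest = $4,180.71; pay $930.16 → $3,250.55
Week 3: $3,250.55 +$61.76 interest = $3,312.31; pay $1,205.60 → $2,106.71
Week 4: $2,106.71 +$40.03 interest = $2,146.74; pay $1,481.04 → $665.70
Week 5: $665.70 +$12.65 interest = $678.35; pay $678.35 → $0.00

$678.35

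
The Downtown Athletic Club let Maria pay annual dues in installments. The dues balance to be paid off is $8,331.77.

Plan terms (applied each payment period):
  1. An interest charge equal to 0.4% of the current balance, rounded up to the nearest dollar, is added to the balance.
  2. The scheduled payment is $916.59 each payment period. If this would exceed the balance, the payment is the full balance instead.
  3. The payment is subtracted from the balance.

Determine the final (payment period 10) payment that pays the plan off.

# | Opening | Interest | Payment | End bal
1 | $8,331.77 | $34.00 | $916.59 | $7,449.18
2 | $7,449.18 | $30.00 | $916.59 | $6,562.59
3 | $6,562.59 | $27.00 | $916.59 | $5,673.00
4 | $5,673.00 | $23.00 | $916.59 | $4,779.41
5 | $4,779.41 | $20.00 | $916.59 | $3,882.82
6 | $3,882.82 | $16.00 | $916.59 | $2,982.23
7 | $2,982.23 | $12.00 | $916.59 | $2,077.64
8 | $2,077.64 | $9.00 | $916.59 | $1,170.05
9 | $1,170.05 | $5.00 | $916.59 | $258.46
10 | $258.46 | $2.00 | $260.46 | $0.00

$260.46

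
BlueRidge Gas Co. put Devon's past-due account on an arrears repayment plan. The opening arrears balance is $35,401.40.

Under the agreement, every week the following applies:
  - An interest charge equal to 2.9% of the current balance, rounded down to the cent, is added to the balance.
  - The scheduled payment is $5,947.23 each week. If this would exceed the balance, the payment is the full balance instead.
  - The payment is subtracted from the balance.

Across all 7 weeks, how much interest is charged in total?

$4,040.70

Week 1: $35,401.40 +$1,026.64 interest = $36,428.04; pay $5,947.23 → $30,480.81
Week 2: $30,480.81 +$883.94 interest = $31,364.75; pay $5,947.23 → $25,417.52
Week 3: $25,417.52 +$737.10 interest = $26,154.62; pay $5,947.23 → $20,207.39
Week 4: $20,207.39 +$586.01 interest = $20,793.40; pay $5,947.23 → $14,846.17
Week 5: $14,846.17 +$430.53 interest = $15,276.70; pay $5,947.23 → $9,329.47
Week 6: $9,329.47 +$270.55 interest = $9,600.02; pay $5,947.23 → $3,652.79
Week 7: $3,652.79 +$105.93 interest = $3,758.72; pay $3,758.72 → $0.00
Total interest: $1,026.64 + $883.94 + $737.10 + $586.01 + $430.53 + $270.55 + $105.93 = $4,040.70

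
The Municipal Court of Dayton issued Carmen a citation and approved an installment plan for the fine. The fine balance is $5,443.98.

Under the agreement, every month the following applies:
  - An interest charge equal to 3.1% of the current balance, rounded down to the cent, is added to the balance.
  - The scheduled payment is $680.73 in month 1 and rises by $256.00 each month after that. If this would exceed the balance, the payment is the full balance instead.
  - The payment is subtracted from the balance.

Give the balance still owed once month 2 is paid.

$4,148.17

Month 1: opening $5,443.98; interest $168.76 → $5,612.74; payment $680.73; balance $4,932.01
Month 2: opening $4,932.01; interest $152.89 → $5,084.90; payment $936.73; balance $4,148.17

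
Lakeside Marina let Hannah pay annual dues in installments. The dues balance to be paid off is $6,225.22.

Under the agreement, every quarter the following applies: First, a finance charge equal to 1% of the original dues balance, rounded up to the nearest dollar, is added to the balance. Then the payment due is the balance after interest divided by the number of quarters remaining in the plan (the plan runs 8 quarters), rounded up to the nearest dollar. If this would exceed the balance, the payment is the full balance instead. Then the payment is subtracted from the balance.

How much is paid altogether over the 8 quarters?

# | Opening | Interest | Payment | End bal
1 | $6,225.22 | $63.00 | $787.00 | $5,501.22
2 | $5,501.22 | $63.00 | $795.00 | $4,769.22
3 | $4,769.22 | $63.00 | $806.00 | $4,026.22
4 | $4,026.22 | $63.00 | $818.00 | $3,271.22
5 | $3,271.22 | $63.00 | $834.00 | $2,500.22
6 | $2,500.22 | $63.00 | $855.00 | $1,708.22
7 | $1,708.22 | $63.00 | $886.00 | $885.22
8 | $885.22 | $63.00 | $948.22 | $0.00
Total paid: $6,729.22

$6,729.22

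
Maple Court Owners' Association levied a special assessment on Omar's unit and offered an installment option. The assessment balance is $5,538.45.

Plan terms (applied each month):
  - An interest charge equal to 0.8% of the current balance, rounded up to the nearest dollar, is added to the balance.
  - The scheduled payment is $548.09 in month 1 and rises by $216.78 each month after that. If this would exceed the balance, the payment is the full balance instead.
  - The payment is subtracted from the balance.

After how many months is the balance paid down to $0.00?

6

Month 1: opening $5,538.45; interest $45.00 → $5,583.45; payment $548.09; balance $5,035.36
Month 2: opening $5,035.36; interest $41.00 → $5,076.36; payment $764.87; balance $4,311.49
Month 3: opening $4,311.49; interest $35.00 → $4,346.49; payment $981.65; balance $3,364.84
Month 4: opening $3,364.84; interest $27.00 → $3,391.84; payment $1,198.43; balance $2,193.41
Month 5: opening $2,193.41; interest $18.00 → $2,211.41; payment $1,415.21; balance $796.20
Month 6: opening $796.20; interest $7.00 → $803.20; payment $803.20; balance $0.00
Balance reaches $0.00 in month 6.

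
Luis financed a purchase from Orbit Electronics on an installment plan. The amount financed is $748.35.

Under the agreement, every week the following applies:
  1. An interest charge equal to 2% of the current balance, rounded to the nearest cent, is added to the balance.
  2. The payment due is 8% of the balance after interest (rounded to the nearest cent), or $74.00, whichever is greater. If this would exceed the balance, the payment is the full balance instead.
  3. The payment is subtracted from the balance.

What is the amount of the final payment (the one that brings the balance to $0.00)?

$30.59

Week 1: $748.35 +$14.97 interest = $763.32; pay $74.00 → $689.32
Week 2: $689.32 +$13.79 interest = $703.11; pay $74.00 → $629.11
Week 3: $629.11 +$12.58 interest = $641.69; pay $74.00 → $567.69
Week 4: $567.69 +$11.35 interest = $579.04; pay $74.00 → $505.04
Week 5: $505.04 +$10.10 interest = $515.14; pay $74.00 → $441.14
Week 6: $441.14 +$8.82 interest = $449.96; pay $74.00 → $375.96
Week 7: $375.96 +$7.52 interest = $383.48; pay $74.00 → $309.48
Week 8: $309.48 +$6.19 interest = $315.67; pay $74.00 → $241.67
Week 9: $241.67 +$4.83 interest = $246.50; pay $74.00 → $172.50
Week 10: $172.50 +$3.45 interest = $175.95; pay $74.00 → $101.95
Week 11: $101.95 +$2.04 interest = $103.99; pay $74.00 → $29.99
Week 12: $29.99 +$0.60 interest = $30.59; pay $30.59 → $0.00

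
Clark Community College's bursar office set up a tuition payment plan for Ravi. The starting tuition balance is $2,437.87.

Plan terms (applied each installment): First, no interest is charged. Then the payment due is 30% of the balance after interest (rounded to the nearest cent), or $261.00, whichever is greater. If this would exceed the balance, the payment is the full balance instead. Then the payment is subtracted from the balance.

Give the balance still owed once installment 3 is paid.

$836.19

# | Opening | Payment | End bal
1 | $2,437.87 | $731.36 | $1,706.51
2 | $1,706.51 | $511.95 | $1,194.56
3 | $1,194.56 | $358.37 | $836.19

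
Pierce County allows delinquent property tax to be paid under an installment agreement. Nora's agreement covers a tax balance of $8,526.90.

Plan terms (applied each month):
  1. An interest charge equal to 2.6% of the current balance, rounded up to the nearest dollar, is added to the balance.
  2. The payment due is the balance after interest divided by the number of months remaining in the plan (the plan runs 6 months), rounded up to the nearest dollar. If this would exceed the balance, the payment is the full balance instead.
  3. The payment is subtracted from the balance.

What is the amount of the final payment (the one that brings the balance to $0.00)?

$1,658.90

Month 1: $8,526.90 +$222.00 interest = $8,748.90; pay $1,459.00 → $7,289.90
Month 2: $7,289.90 +$190.00 interest = $7,479.90; pay $1,496.00 → $5,983.90
Month 3: $5,983.90 +$156.00 interest = $6,139.90; pay $1,535.00 → $4,604.90
Month 4: $4,604.90 +$120.00 interest = $4,724.90; pay $1,575.00 → $3,149.90
Month 5: $3,149.90 +$82.00 interest = $3,231.90; pay $1,616.00 → $1,615.90
Month 6: $1,615.90 +$43.00 interest = $1,658.90; pay $1,658.90 → $0.00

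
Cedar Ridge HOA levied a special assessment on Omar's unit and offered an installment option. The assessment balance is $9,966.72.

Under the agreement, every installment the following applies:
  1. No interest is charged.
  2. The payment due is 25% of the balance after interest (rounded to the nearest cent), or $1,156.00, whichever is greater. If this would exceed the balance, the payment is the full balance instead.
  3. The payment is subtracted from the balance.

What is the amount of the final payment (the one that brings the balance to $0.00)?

Installment 1: opening $9,966.72; payment $2,491.68; balance $7,475.04
Installment 2: opening $7,475.04; payment $1,868.76; balance $5,606.28
Installment 3: opening $5,606.28; payment $1,401.57; balance $4,204.71
Installment 4: opening $4,204.71; payment $1,156.00; balance $3,048.71
Installment 5: opening $3,048.71; payment $1,156.00; balance $1,892.71
Installment 6: opening $1,892.71; payment $1,156.00; balance $736.71
Installment 7: opening $736.71; payment $736.71; balance $0.00

$736.71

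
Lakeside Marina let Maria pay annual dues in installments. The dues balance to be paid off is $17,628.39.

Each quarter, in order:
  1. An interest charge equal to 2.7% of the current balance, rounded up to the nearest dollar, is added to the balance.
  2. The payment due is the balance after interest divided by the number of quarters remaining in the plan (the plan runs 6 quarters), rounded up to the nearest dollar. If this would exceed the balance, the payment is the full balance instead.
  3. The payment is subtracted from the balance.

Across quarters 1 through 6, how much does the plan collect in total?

# | Opening | Interest | Payment | End bal
1 | $17,628.39 | $476.00 | $3,018.00 | $15,086.39
2 | $15,086.39 | $408.00 | $3,099.00 | $12,395.39
3 | $12,395.39 | $335.00 | $3,183.00 | $9,547.39
4 | $9,547.39 | $258.00 | $3,269.00 | $6,536.39
5 | $6,536.39 | $177.00 | $3,357.00 | $3,356.39
6 | $3,356.39 | $91.00 | $3,447.39 | $0.00
Total paid: $19,373.39

$19,373.39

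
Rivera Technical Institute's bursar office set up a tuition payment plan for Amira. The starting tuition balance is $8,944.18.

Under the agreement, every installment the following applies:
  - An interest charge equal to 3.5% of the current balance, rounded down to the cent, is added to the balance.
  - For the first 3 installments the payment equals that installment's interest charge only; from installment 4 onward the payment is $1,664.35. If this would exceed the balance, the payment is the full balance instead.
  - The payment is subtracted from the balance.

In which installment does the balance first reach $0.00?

Installment 1: opening $8,944.18; interest $313.04 → $9,257.22; payment $313.04; balance $8,944.18
Installment 2: opening $8,944.18; interest $313.04 → $9,257.22; payment $313.04; balance $8,944.18
Installment 3: opening $8,944.18; interest $313.04 → $9,257.22; payment $313.04; balance $8,944.18
Installment 4: opening $8,944.18; interest $313.04 → $9,257.22; payment $1,664.35; balance $7,592.87
Installment 5: opening $7,592.87; interest $265.75 → $7,858.62; payment $1,664.35; balance $6,194.27
Installment 6: opening $6,194.27; interest $216.79 → $6,411.06; payment $1,664.35; balance $4,746.71
Installment 7: opening $4,746.71; interest $166.13 → $4,912.84; payment $1,664.35; balance $3,248.49
Installment 8: opening $3,248.49; interest $113.69 → $3,362.18; payment $1,664.35; balance $1,697.83
Installment 9: opening $1,697.83; interest $59.42 → $1,757.25; payment $1,664.35; balance $92.90
Installment 10: opening $92.90; interest $3.25 → $96.15; payment $96.15; balance $0.00
Balance reaches $0.00 in installment 10.

10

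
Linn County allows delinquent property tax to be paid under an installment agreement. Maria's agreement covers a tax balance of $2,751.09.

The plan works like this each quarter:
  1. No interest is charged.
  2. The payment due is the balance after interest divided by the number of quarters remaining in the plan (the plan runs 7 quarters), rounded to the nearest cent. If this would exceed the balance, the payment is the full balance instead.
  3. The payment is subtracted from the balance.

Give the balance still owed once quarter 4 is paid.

$1,179.04

# | Opening | Payment | End bal
1 | $2,751.09 | $393.01 | $2,358.08
2 | $2,358.08 | $393.01 | $1,965.07
3 | $1,965.07 | $393.01 | $1,572.06
4 | $1,572.06 | $393.02 | $1,179.04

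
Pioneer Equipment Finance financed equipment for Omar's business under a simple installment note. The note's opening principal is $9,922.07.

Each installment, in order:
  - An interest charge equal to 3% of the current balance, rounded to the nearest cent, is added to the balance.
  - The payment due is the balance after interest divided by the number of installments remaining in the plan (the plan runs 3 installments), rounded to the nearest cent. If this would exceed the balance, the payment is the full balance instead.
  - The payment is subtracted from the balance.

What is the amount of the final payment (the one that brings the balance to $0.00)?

$3,614.03

Installment 1: opening $9,922.07; interest $297.66 → $10,219.73; payment $3,406.58; balance $6,813.15
Installment 2: opening $6,813.15; interest $204.39 → $7,017.54; payment $3,508.77; balance $3,508.77
Installment 3: opening $3,508.77; interest $105.26 → $3,614.03; payment $3,614.03; balance $0.00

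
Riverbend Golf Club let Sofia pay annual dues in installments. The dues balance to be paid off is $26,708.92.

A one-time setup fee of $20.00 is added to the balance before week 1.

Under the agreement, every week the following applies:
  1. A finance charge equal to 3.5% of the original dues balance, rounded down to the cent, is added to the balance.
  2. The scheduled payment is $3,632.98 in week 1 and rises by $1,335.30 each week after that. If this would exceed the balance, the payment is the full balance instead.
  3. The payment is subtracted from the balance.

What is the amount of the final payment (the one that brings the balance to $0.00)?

$8,859.25

# | Opening | Interest | Payment | End bal
1 | $26,728.92 | $934.81 | $3,632.98 | $24,030.75
2 | $24,030.75 | $934.81 | $4,968.28 | $19,997.28
3 | $19,997.28 | $934.81 | $6,303.58 | $14,628.51
4 | $14,628.51 | $934.81 | $7,638.88 | $7,924.44
5 | $7,924.44 | $934.81 | $8,859.25 | $0.00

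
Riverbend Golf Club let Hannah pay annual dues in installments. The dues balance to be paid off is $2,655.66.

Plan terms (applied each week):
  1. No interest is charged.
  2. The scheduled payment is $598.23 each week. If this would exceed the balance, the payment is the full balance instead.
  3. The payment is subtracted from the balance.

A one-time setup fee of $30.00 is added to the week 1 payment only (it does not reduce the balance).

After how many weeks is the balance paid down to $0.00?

# | Opening | Payment | Fee | End bal
1 | $2,655.66 | $598.23 | $30.00 | $2,057.43
2 | $2,057.43 | $598.23 | — | $1,459.20
3 | $1,459.20 | $598.23 | — | $860.97
4 | $860.97 | $598.23 | — | $262.74
5 | $262.74 | $262.74 | — | $0.00
Balance reaches $0.00 in week 5.

5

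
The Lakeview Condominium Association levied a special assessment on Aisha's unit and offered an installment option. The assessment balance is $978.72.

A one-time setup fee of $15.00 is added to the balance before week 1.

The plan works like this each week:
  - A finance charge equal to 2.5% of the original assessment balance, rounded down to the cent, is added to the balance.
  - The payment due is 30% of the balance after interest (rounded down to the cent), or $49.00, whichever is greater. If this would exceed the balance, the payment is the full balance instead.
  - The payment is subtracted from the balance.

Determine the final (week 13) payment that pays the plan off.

# | Opening | Interest | Payment | End bal
1 | $993.72 | $24.46 | $305.45 | $712.73
2 | $712.73 | $24.46 | $221.15 | $516.04
3 | $516.04 | $24.46 | $162.15 | $378.35
4 | $378.35 | $24.46 | $120.84 | $281.97
5 | $281.97 | $24.46 | $91.92 | $214.51
6 | $214.51 | $24.46 | $71.69 | $167.28
7 | $167.28 | $24.46 | $57.52 | $134.22
8 | $134.22 | $24.46 | $49.00 | $109.68
9 | $109.68 | $24.46 | $49.00 | $85.14
10 | $85.14 | $24.46 | $49.00 | $60.60
11 | $60.60 | $24.46 | $49.00 | $36.06
12 | $36.06 | $24.46 | $49.00 | $11.52
13 | $11.52 | $24.46 | $35.98 | $0.00

$35.98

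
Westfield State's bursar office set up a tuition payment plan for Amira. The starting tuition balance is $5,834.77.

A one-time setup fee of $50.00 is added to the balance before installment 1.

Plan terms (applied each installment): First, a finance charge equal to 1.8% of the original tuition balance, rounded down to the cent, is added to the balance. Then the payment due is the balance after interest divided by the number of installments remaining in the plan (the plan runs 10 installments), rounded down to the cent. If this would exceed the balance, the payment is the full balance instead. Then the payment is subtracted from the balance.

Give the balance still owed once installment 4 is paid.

Installment 1: $5,884.77 +$105.02 interest = $5,989.79; pay $598.97 → $5,390.82
Installment 2: $5,390.82 +$105.02 interest = $5,495.84; pay $610.64 → $4,885.20
Installment 3: $4,885.20 +$105.02 interest = $4,990.22; pay $623.77 → $4,366.45
Installment 4: $4,366.45 +$105.02 interest = $4,471.47; pay $638.78 → $3,832.69

$3,832.69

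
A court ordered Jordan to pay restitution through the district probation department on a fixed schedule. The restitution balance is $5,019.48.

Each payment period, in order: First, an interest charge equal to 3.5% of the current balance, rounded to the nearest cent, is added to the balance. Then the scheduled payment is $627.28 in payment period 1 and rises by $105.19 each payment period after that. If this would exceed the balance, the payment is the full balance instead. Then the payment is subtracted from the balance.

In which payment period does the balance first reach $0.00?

Payment period 1: $5,019.48 +$175.68 interest = $5,195.16; pay $627.28 → $4,567.88
Payment period 2: $4,567.88 +$159.88 interest = $4,727.76; pay $732.47 → $3,995.29
Payment period 3: $3,995.29 +$139.84 interest = $4,135.13; pay $837.66 → $3,297.47
Payment period 4: $3,297.47 +$115.41 interest = $3,412.88; pay $942.85 → $2,470.03
Payment period 5: $2,470.03 +$86.45 interest = $2,556.48; pay $1,048.04 → $1,508.44
Payment period 6: $1,508.44 +$52.80 interest = $1,561.24; pay $1,153.23 → $408.01
Payment period 7: $408.01 +$14.28 interest = $422.29; pay $422.29 → $0.00
Balance reaches $0.00 in payment period 7.

7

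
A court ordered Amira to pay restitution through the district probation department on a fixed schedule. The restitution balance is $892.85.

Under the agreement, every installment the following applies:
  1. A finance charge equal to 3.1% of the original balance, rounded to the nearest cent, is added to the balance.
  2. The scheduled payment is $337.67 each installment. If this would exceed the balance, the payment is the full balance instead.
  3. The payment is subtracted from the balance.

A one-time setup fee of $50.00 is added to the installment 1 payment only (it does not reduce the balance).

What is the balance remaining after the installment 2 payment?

$272.87

Installment 1: opening $892.85; interest $27.68 → $920.53; payment $337.67 (+ $50.00 fee); balance $582.86
Installment 2: opening $582.86; interest $27.68 → $610.54; payment $337.67; balance $272.87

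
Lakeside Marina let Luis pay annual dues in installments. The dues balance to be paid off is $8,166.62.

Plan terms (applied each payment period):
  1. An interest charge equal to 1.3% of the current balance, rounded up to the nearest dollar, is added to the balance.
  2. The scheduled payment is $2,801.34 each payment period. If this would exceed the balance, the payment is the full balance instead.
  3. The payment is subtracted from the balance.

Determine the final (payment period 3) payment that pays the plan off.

Payment period 1: $8,166.62 +$107.00 interest = $8,273.62; pay $2,801.34 → $5,472.28
Payment period 2: $5,472.28 +$72.00 interest = $5,544.28; pay $2,801.34 → $2,742.94
Payment period 3: $2,742.94 +$36.00 interest = $2,778.94; pay $2,778.94 → $0.00

$2,778.94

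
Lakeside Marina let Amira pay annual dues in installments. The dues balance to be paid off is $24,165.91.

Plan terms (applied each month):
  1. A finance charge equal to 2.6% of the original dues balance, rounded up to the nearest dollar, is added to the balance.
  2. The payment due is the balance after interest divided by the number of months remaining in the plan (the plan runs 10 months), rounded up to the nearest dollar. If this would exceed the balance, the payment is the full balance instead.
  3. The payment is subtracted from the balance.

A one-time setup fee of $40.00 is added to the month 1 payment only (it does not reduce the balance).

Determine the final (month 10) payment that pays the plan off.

Month 1: $24,165.91 +$629.00 interest = $24,794.91; pay $2,480.00 (+ $40.00 fee) → $22,314.91
Month 2: $22,314.91 +$629.00 interest = $22,943.91; pay $2,550.00 → $20,393.91
Month 3: $20,393.91 +$629.00 interest = $21,022.91; pay $2,628.00 → $18,394.91
Month 4: $18,394.91 +$629.00 interest = $19,023.91; pay $2,718.00 → $16,305.91
Month 5: $16,305.91 +$629.00 interest = $16,934.91; pay $2,823.00 → $14,111.91
Month 6: $14,111.91 +$629.00 interest = $14,740.91; pay $2,949.00 → $11,791.91
Month 7: $11,791.91 +$629.00 interest = $12,420.91; pay $3,106.00 → $9,314.91
Month 8: $9,314.91 +$629.00 interest = $9,943.91; pay $3,315.00 → $6,628.91
Month 9: $6,628.91 +$629.00 interest = $7,257.91; pay $3,629.00 → $3,628.91
Month 10: $3,628.91 +$629.00 interest = $4,257.91; pay $4,257.91 → $0.00

$4,257.91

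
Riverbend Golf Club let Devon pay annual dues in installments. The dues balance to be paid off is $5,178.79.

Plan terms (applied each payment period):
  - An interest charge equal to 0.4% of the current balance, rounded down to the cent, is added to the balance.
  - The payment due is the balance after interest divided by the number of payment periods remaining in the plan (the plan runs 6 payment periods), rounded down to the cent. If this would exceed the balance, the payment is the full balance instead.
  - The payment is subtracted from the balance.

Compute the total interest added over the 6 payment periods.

Payment period 1: opening $5,178.79; interest $20.71 → $5,199.50; payment $866.58; balance $4,332.92
Payment period 2: opening $4,332.92; interest $17.33 → $4,350.25; payment $870.05; balance $3,480.20
Payment period 3: opening $3,480.20; interest $13.92 → $3,494.12; payment $873.53; balance $2,620.59
Payment period 4: opening $2,620.59; interest $10.48 → $2,631.07; payment $877.02; balance $1,754.05
Payment period 5: opening $1,754.05; interest $7.01 → $1,761.06; payment $880.53; balance $880.53
Payment period 6: opening $880.53; interest $3.52 → $884.05; payment $884.05; balance $0.00
Total interest: $20.71 + $17.33 + $13.92 + $10.48 + $7.01 + $3.52 = $72.97

$72.97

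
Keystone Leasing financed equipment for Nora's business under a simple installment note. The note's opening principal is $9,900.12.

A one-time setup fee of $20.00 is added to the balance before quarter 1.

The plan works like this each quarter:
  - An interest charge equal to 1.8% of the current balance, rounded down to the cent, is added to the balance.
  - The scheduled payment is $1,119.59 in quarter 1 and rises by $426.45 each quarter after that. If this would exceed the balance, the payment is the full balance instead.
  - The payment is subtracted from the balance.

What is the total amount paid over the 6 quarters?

Quarter 1: $9,920.12 +$178.56 interest = $10,098.68; pay $1,119.59 → $8,979.09
Quarter 2: $8,979.09 +$161.62 interest = $9,140.71; pay $1,546.04 → $7,594.67
Quarter 3: $7,594.67 +$136.70 interest = $7,731.37; pay $1,972.49 → $5,758.88
Quarter 4: $5,758.88 +$103.65 interest = $5,862.53; pay $2,398.94 → $3,463.59
Quarter 5: $3,463.59 +$62.34 interest = $3,525.93; pay $2,825.39 → $700.54
Quarter 6: $700.54 +$12.60 interest = $713.14; pay $713.14 → $0.00
Total paid: $10,575.59

$10,575.59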